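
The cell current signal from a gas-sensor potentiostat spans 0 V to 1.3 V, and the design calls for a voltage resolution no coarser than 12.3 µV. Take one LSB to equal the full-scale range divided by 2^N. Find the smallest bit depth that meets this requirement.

17 bits

Full-scale range = 1.3 V.
1.3 V / 12.3 µV = 105700. Since 2^16 = 65536 and 2^17 = 131072, N = 17.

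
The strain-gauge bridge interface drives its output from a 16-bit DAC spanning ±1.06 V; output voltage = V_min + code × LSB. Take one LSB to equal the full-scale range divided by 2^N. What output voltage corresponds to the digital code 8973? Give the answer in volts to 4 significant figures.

-0.7697 V

The full-scale span is 1.06 − (-1.06) = 2.12 V. LSB = 2.12 V / 2^16.
V_out = V_min + code × LSB = -1.06 V + 8973 × 2.12 V / 65536
      = -1.06 + 0.290264 = -0.769736 V.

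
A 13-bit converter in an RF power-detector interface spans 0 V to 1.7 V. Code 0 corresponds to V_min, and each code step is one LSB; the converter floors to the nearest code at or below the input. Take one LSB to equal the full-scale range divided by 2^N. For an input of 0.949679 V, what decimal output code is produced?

Span = 1.7 V. LSB = 1.7 V / 2^13 ≈ 207.5 µV.
code = ⌊(V_in − V_min)/LSB⌋ = ⌊(V_in − V_min) × 2^13 / range⌋
     = ⌊(0.949679 − (0)) × 8192 / 1.7⌋ = ⌊0.949679 × 8192/1.7⌋
     = ⌊4576.336⌋ = 4576.

4576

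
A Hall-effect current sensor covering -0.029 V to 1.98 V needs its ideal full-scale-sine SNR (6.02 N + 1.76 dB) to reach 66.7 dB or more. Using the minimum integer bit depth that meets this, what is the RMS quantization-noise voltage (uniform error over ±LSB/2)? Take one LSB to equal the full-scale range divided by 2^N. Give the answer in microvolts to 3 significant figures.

283 µV

Full-scale range = 1.98 V − (-0.029 V) = 2.009 V.
6.02 N + 1.76 ≥ 66.7 gives N ≥ 10.787, so the minimum integer is 11.
One LSB is 2.009 V / 2048 = 0.98096 mV.
σ_q = LSB/√12 = 0.98096 mV/3.4641 = 283 µV.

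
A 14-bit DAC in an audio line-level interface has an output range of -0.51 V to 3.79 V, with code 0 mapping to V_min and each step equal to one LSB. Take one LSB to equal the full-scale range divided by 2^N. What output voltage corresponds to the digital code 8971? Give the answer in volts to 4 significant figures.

1.844 V

The full-scale span is 3.79 − (-0.51) = 4.3 V. LSB = 4.3 V / 2^14.
V_out = -0.51 + 8971 × (4.3/16384) V
      = -0.51 V + 2.35445 V = 1.84445 V.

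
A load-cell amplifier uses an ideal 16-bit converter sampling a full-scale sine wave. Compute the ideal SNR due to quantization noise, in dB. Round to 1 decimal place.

SNR = 6.02·16 + 1.76 = 98.08 dB.

98.1 dB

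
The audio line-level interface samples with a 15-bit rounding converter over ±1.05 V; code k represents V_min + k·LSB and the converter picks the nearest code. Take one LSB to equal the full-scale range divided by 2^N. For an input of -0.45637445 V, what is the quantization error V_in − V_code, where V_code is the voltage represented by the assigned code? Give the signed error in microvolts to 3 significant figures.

The full-scale span is 1.05 − (-1.05) = 2.1 V. LSB = 2.1 V / 2^15 ≈ 64.09 µV.
(V_in − V_min)/LSB = (-0.45637445 − (-1.05)) × 32768/2.1 = 9262.8200 → nearest code k = 9263.
V_code = V_min + k × range/2^15 = -1.05 + 9263 × 2.1/32768 = -0.45636291504 V.
e = -0.45637445 − (-0.45636291504) = −11.5 µV.

−11.5 µV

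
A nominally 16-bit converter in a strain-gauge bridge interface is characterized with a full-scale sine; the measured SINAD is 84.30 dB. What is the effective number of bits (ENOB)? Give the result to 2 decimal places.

ENOB = (SINAD − 1.76) / 6.02 = (84.30 − 1.76) / 6.02 = 82.54 / 6.02 = 13.7110.

13.71 bits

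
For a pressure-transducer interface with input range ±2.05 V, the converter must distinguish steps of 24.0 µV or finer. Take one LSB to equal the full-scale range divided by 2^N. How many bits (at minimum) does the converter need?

Range = 2.05 − (-2.05) = 4.1 V.
Levels needed ≥ 4.1/24.0 µV = 170800. 2^18 = 262144 suffices, so N_min = 18.

18 bits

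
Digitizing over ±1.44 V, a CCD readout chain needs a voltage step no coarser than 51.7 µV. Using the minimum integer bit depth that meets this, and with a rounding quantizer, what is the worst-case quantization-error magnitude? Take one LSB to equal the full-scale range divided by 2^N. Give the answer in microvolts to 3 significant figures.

Range = 1.44 − (-1.44) = 2.88 V.
Levels needed ≥ 2.88/51.7 µV = 55710. 2^16 = 65536 suffices, so N_min = 16.
One LSB is 2.88 V / 65536 = 43.945 µV.
|e|_max = LSB/2 = 22.0 µV.

22.0 µV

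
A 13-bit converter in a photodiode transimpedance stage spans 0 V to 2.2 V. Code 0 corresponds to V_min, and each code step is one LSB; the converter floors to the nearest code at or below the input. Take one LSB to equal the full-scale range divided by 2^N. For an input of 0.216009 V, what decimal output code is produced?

804

Full-scale range = 2.2 V. LSB = 2.2 V / 2^13 ≈ 268.6 µV.
(V_in − V_min) × 2^13/range = (0.216009 − (0)) × 8192/2.2 = 804.339.
Floor → code = 804.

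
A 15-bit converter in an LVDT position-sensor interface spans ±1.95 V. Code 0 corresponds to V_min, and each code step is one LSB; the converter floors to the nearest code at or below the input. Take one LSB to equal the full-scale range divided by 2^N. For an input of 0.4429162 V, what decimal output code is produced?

20105

Range = 1.95 − (-1.95) = 3.9 V. LSB = 3.9 V / 2^15 ≈ 119.0 µV.
V_in − V_min = 0.4429162 − (-1.95) = 2.3929162 V.
Divide by LSB: 2.3929162 × 32768/3.9 = 20105.4046.
Truncating gives code 20105.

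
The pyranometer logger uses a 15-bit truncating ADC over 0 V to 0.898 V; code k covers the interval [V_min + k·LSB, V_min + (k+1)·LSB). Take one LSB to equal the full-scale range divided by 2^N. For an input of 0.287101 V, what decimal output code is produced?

10476

Full-scale range = 0.898 V. LSB = 0.898 V / 2^15 ≈ 27.40 µV.
code = ⌊(V_in − V_min)/LSB⌋ = ⌊(V_in − V_min) × 2^15 / range⌋
     = ⌊(0.287101 − (0)) × 32768 / 0.898⌋ = ⌊0.287101 × 32768/0.898⌋
     = ⌊10476.309⌋ = 10476.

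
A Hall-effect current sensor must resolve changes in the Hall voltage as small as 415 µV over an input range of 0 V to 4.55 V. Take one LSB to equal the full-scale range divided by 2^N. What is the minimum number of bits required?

14 bits

V_FS = 4.55 V.
Required number of levels: 4.55/415 µV = 10964; smallest N with 2^N ≥ that is 14.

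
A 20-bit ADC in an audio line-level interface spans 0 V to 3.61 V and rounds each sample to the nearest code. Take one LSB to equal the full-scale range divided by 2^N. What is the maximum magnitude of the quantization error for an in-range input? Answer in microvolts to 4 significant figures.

Range is 3.61 V.
One LSB is 3.61 V / 1048576 = 3.44276 µV.
Worst-case error for round-to-nearest is half an LSB: 1.721 µV.

1.721 µV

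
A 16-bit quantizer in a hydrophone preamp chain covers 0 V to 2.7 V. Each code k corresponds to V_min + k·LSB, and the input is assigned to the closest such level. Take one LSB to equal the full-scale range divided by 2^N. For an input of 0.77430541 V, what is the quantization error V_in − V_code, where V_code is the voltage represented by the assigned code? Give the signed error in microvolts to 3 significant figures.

+16.5 µV

Full-scale range = 2.7 V. LSB = 2.7 V / 2^16 ≈ 41.20 µV.
(V_in − V_min)/LSB = (0.77430541 − (0)) × 65536/2.7 = 18794.3998 → nearest code k = 18794.
Reconstructed level: 0 + 18794 × 2.7/65536 V = 0.77428894043 V.
Error = V_in − V_code = 0.77430541 − (0.77428894043) = +16.5 µV.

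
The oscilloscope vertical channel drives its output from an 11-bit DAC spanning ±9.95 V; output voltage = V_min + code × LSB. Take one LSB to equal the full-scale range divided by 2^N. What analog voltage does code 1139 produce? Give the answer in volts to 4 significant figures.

Range = 9.95 − (-9.95) = 19.9 V. LSB = 19.9 V / 2^11.
Output = V_min + (1139/2048) × range = -9.95 + 0.556152 × 19.9 V
      = -9.95 + 11.0674 = 1.11743 V.

1.117 V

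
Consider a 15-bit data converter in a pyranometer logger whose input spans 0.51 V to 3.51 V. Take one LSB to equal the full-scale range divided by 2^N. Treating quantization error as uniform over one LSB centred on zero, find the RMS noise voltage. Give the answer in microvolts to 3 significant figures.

Span: 3.51 V − (0.51 V) = 3 V.
Step size = 3/32768 V = 91.553 µV.
V_rms = LSB/√12 = 91.553 µV / √12 = 26.4 µV.

26.4 µV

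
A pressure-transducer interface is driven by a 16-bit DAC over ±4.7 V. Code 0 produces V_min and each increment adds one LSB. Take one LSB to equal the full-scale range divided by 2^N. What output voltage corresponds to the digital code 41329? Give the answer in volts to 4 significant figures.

The full-scale span is 4.7 − (-4.7) = 9.4 V. LSB = 9.4 V / 2^16.
V_out = V_min + code × LSB = -4.7 V + 41329 × 9.4 V / 65536
      = -4.7 + 5.92793 = 1.22793 V.

1.228 V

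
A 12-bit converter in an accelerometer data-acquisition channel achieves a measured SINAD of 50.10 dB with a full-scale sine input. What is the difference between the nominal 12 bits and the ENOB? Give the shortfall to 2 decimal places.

3.97 bits

Effective bits = (50.10 − 1.76)/6.02 = 8.0299.
12 − 8.0299 = 3.97 bits below nominal.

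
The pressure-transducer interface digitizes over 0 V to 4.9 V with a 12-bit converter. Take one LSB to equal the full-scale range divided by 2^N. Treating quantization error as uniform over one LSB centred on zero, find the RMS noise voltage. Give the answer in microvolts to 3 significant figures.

Full-scale range = 4.9 V.
LSB = 4.9 V ÷ 2^12 = 4.9/4096 V = 1.1963 mV.
σ_q = LSB/√12 = 1.1963 mV/3.4641 = 345 µV.

345 µV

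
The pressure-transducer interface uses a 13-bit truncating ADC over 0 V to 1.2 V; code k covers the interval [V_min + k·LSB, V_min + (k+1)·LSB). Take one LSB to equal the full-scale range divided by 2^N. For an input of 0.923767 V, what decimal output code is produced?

V_FS = 1.2 V. LSB = 1.2 V / 2^13 ≈ 146.5 µV.
V_in − V_min = 0.923767 − (0) = 0.923767 V.
Divide by LSB: 0.923767 × 8192/1.2 = 6306.2494.
Truncating gives code 6306.

6306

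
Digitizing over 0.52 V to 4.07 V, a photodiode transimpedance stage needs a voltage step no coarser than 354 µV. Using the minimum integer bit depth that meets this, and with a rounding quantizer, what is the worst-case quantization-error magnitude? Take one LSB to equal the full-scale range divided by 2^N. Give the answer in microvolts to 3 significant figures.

108 µV

Span: 4.07 V − (0.52 V) = 3.55 V.
Need 2^N ≥ 3.55 V / 354 µV = 10030 → N_min = 14.
LSB = 3.55 V / 2^14 = 216.67 µV.
|e|_max = LSB/2 = 108 µV.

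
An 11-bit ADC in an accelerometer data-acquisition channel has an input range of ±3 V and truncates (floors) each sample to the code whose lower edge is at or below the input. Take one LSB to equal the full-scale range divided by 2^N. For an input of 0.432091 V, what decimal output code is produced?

Span: 3 V − (-3 V) = 6 V. LSB = 6 V / 2^11 ≈ 2.930 mV.
code = ⌊(V_in − V_min)/LSB⌋ = ⌊(V_in − V_min) × 2^11 / range⌋
     = ⌊(0.432091 − (-3)) × 2048 / 6⌋ = ⌊3.432091 × 2048/6⌋
     = ⌊1171.487⌋ = 1171.

1171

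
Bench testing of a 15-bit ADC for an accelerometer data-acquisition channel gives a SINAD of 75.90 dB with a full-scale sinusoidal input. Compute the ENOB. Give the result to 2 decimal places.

12.32 bits

Inverting SNR = 6.02 N + 1.76: N_eff = (75.90 − 1.76)/6.02 = 12.3156.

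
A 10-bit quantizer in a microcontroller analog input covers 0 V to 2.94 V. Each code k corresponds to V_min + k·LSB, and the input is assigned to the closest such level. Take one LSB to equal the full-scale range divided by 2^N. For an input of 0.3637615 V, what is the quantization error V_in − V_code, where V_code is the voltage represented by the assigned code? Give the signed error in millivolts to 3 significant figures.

−0.867 mV

V_FS = 2.94 V. LSB = 2.94 V / 2^10 ≈ 2.871 mV.
(V_in − V_min)/LSB = (0.3637615 − (0)) × 1024/2.94 = 126.6979 → nearest code k = 127.
V_code = 0 + (127/1024) × 2.94 = 0.3646289063 V.
V_in − V_code = 0.3637615 − (0.3646289063) = −0.867 mV.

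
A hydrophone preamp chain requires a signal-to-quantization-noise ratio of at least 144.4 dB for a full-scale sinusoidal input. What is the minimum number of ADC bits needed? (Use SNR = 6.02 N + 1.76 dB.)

Solving 6.02 N ≥ 144.4 − 1.76: N ≥ 23.694. Round up → N = 24.

24 bits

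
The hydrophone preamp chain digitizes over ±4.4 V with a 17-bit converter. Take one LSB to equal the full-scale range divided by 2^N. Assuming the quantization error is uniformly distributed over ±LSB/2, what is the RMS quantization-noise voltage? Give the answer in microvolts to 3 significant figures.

19.4 µV

Range = 4.4 − (-4.4) = 8.8 V.
Step size = 8.8/131072 V = 67.139 µV.
σ_q = LSB/√12 = 67.139 µV/3.4641 = 19.4 µV.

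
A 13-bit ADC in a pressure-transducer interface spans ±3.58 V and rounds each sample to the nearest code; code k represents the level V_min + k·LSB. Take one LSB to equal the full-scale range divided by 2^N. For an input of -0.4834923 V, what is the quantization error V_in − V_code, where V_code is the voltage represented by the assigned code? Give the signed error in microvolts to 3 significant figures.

Range = 3.58 − (-3.58) = 7.16 V. LSB = 7.16 V / 2^13 ≈ 0.8740 mV.
Position in LSBs: (-0.4834923 − (-3.58)) × 8192/7.16 = 3542.8200; rounding gives k = 3543.
V_code = -3.58 + (3543/8192) × 7.16 = -0.4833349609 V.
V_in − V_code = -0.4834923 − (-0.4833349609) = −157 µV.

−157 µV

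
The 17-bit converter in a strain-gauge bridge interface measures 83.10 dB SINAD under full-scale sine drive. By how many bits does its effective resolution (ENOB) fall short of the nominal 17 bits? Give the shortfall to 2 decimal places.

N_eff = (83.10 − 1.76)/6.02 = 13.5116 bits.
17 − 13.5116 = 3.49 bits below nominal.

3.49 bits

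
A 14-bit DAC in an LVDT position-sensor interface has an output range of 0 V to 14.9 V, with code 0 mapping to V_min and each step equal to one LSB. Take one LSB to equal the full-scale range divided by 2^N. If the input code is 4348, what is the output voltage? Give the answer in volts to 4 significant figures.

Full-scale range = 14.9 V. LSB = 14.9 V / 2^14.
V_out = 0 + 4348 × (14.9/16384) V
      = 0 + 3.95417 = 3.95417 V.

3.954 V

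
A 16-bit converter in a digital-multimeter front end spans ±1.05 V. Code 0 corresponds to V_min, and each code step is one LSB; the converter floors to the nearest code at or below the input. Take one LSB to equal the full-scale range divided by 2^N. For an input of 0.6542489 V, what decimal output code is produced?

53185

Range = 1.05 − (-1.05) = 2.1 V. LSB = 2.1 V / 2^16 ≈ 32.04 µV.
(V_in − V_min) × 2^16/range = (0.6542489 − (-1.05)) × 65536/2.1 = 53185.550.
Floor → code = 53185.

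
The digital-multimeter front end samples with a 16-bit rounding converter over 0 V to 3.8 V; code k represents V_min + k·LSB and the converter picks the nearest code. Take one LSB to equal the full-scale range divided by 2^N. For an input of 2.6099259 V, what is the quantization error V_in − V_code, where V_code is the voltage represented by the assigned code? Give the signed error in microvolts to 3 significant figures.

−22.8 µV

Range is 3.8 V. LSB = 3.8 V / 2^16 ≈ 57.98 µV.
Position in LSBs: (2.6099259 − (0)) × 65536/3.8 = 45011.6063; rounding gives k = 45012.
V_code = 0 + (45012/65536) × 3.8 = 2.6099487305 V.
Error = V_in − V_code = 2.6099259 − (2.6099487305) = −22.8 µV.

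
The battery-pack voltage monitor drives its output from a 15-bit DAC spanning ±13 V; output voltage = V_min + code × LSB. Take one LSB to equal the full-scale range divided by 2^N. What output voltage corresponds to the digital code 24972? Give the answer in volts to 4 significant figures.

6.814 V

Span: 13 V − (-13 V) = 26 V. LSB = 26 V / 2^15.
V_out = -13 + 24972 × (26/32768) V
      = -13 V + 19.8142 V = 6.81421 V.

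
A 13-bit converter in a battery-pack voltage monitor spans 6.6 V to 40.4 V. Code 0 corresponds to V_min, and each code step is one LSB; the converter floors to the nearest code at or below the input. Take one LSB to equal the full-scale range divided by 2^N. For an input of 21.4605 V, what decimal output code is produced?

Full-scale range = 40.4 V − (6.6 V) = 33.8 V. LSB = 33.8 V / 2^13 ≈ 4.126 mV.
code = ⌊(V_in − V_min)/LSB⌋ = ⌊(V_in − V_min) × 2^13 / range⌋
     = ⌊(21.4605 − (6.6)) × 8192 / 33.8⌋ = ⌊14.8605 × 8192/33.8⌋
     = ⌊3601.693⌋ = 3601.

3601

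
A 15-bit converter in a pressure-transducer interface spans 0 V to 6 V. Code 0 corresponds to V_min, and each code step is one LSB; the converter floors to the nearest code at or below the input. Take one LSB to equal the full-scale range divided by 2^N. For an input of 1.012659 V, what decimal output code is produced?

5530

V_FS = 6 V. LSB = 6 V / 2^15 ≈ 183.1 µV.
V_in − V_min = 1.012659 − (0) = 1.012659 V.
Divide by LSB: 1.012659 × 32768/6 = 5530.4684.
Truncating gives code 5530.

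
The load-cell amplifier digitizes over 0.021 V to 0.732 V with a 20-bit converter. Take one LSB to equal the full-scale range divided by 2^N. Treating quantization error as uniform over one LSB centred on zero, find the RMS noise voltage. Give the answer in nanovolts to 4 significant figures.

195.7 nV

Full-scale range = 0.732 V − (0.021 V) = 0.711 V.
LSB = 0.711 V ÷ 2^20 = 0.711/1048576 V = 0.678062 µV.
RMS of a uniform error over width LSB is LSB/√12 = 195.7 nV.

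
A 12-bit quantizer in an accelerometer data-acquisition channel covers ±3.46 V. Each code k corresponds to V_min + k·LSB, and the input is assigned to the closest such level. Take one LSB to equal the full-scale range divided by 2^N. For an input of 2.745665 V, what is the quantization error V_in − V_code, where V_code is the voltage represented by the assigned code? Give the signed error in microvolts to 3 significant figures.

+304 µV

Full-scale range = 3.46 V − (-3.46 V) = 6.92 V. LSB = 6.92 V / 2^12 ≈ 1.689 mV.
(2.745665 − (-3.46)) / LSB = 6.205665 × 4096/6.92 = 3673.1797. Nearest integer: k = 3673.
V_code = V_min + k × range/2^12 = -3.46 + 3673 × 6.92/4096 = 2.745361328 V.
V_in − V_code = 2.745665 − (2.745361328) = +304 µV.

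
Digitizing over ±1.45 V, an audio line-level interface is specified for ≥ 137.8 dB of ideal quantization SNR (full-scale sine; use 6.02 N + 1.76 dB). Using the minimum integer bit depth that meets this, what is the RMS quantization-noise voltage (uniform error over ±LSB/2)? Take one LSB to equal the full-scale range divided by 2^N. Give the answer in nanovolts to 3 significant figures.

99.8 nV

Range = 1.45 − (-1.45) = 2.9 V.
N ≥ (137.8 − 1.76)/6.02 = 22.598 → N_min = 23.
LSB = 2.9 V / 2^23 = 345.71 nV.
V_rms = LSB/√12 = 99.8 nV.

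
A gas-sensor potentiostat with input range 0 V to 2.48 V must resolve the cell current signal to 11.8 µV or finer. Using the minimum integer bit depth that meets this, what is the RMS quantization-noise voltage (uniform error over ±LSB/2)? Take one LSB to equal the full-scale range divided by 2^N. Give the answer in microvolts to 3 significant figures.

2.73 µV

Span = 2.48 V.
Need 2^N ≥ 2.48 V / 11.8 µV = 210200 → N_min = 18.
Step size = 2.48/262144 V = 9.4604 µV.
σ_q = LSB/√12 = 9.4604 µV/3.4641 = 2.73 µV.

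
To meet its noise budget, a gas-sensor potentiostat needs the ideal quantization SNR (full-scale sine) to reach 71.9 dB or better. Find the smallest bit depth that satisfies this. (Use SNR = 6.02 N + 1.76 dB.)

Required N = ⌈(71.9 − 1.76)/6.02⌉ = ⌈11.651⌉ = 12.

12 bits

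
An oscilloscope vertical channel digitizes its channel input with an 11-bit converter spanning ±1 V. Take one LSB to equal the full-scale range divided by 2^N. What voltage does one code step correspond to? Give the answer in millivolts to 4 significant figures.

Range = 1 − (-1) = 2 V.
Number of codes = 2^11 = 2048.
LSB = 2 V / 2^11 = 0.9766 mV.

0.9766 mV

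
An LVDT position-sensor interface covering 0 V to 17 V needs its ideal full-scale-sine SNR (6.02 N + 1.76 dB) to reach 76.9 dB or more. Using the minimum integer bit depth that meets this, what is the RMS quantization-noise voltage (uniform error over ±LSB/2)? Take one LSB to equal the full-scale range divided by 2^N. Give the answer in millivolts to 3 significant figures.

0.599 mV

V_FS = 17 V.
Required N = ⌈(76.9 − 1.76)/6.02⌉ = ⌈12.482⌉ = 13.
One LSB is 17 V / 8192 = 2.0752 mV.
V_rms = LSB/√12 = 0.599 mV.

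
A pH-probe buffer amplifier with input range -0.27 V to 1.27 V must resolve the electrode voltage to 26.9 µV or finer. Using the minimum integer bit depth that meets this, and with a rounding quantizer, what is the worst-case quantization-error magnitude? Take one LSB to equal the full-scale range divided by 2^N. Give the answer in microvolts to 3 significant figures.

11.7 µV

Span: 1.27 V − (-0.27 V) = 1.54 V.
Need 2^N ≥ 1.54 V / 26.9 µV = 57250 → N_min = 16.
LSB = 1.54 V / 2^16 = 23.499 µV.
Half an LSB is 11.7 µV.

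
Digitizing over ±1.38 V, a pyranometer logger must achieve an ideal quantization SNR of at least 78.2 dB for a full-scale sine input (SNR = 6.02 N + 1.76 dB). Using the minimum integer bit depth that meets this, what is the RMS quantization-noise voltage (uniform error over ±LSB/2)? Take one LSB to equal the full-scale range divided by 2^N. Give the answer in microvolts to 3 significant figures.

97.3 µV

Span: 1.38 V − (-1.38 V) = 2.76 V.
Solving 6.02 N ≥ 78.2 − 1.76: N ≥ 12.698. Round up → N = 13.
Step size = 2.76/8192 V = 336.91 µV.
σ_q = LSB/√12 = 336.91 µV/3.4641 = 97.3 µV.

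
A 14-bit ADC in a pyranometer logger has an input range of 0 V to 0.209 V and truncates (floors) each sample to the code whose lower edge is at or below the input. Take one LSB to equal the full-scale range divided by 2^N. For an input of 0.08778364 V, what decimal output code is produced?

6881

Span = 0.209 V. LSB = 0.209 V / 2^14 ≈ 12.76 µV.
(V_in − V_min) × 2^14/range = (0.08778364 − (0)) × 16384/0.209 = 6881.565.
Floor → code = 6881.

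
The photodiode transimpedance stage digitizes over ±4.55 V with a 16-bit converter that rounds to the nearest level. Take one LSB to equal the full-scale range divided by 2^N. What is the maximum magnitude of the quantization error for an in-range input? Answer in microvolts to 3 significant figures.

69.4 µV

Range = 4.55 − (-4.55) = 9.1 V.
LSB = 9.1 V / 2^16 = 138.85 µV.
A rounding quantizer has |error| ≤ LSB/2 = 69.4 µV.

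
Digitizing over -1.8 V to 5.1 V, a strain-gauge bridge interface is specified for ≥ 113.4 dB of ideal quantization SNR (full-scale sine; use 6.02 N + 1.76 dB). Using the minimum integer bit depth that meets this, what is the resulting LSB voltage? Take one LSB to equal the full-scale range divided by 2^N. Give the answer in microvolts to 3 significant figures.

13.2 µV

The full-scale span is 5.1 − (-1.8) = 6.9 V.
Solving 6.02 N ≥ 113.4 − 1.76: N ≥ 18.545. Round up → N = 19.
One LSB is 6.9 V / 524288 = 13.2 µV.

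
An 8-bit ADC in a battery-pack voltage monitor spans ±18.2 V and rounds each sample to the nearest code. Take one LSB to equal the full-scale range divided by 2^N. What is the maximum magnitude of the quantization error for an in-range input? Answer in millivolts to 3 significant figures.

The full-scale span is 18.2 − (-18.2) = 36.4 V.
LSB = 36.4 V ÷ 2^8 = 36.4/256 V = 142.19 mV.
|e|_max = LSB/2 = 71.1 mV.

71.1 mV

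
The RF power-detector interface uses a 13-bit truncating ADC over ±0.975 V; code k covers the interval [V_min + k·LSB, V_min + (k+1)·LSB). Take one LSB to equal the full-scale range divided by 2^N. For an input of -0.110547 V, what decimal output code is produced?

3631

Range = 0.975 − (-0.975) = 1.95 V. LSB = 1.95 V / 2^13 ≈ 238.0 µV.
code = ⌊(V_in − V_min)/LSB⌋ = ⌊(V_in − V_min) × 2^13 / range⌋
     = ⌊(-0.110547 − (-0.975)) × 8192 / 1.95⌋ = ⌊0.864453 × 8192/1.95⌋
     = ⌊3631.589⌋ = 3631.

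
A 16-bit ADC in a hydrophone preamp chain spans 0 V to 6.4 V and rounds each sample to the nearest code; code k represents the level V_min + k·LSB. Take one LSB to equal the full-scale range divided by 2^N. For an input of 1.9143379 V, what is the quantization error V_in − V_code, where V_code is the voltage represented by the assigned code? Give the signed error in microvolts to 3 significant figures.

V_FS = 6.4 V. LSB = 6.4 V / 2^16 ≈ 97.66 µV.
(V_in − V_min)/LSB = (1.9143379 − (0)) × 65536/6.4 = 19602.8201 → nearest code k = 19603.
V_code = V_min + k × range/2^16 = 0 + 19603 × 6.4/65536 = 1.9143554688 V.
V_in − V_code = 1.9143379 − (1.9143554688) = −17.6 µV.

−17.6 µV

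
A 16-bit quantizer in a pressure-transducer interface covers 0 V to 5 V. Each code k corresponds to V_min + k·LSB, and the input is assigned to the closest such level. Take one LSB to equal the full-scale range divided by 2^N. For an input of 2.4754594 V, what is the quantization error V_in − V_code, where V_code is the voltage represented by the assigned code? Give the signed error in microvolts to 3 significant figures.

+26.1 µV

Range is 5 V. LSB = 5 V / 2^16 ≈ 76.29 µV.
(2.4754594 − (0)) / LSB = 2.4754594 × 65536/5 = 32446.3414. Nearest integer: k = 32446.
V_code = V_min + k × range/2^16 = 0 + 32446 × 5/65536 = 2.4754333496 V.
Error = V_in − V_code = 2.4754594 − (2.4754333496) = +26.1 µV.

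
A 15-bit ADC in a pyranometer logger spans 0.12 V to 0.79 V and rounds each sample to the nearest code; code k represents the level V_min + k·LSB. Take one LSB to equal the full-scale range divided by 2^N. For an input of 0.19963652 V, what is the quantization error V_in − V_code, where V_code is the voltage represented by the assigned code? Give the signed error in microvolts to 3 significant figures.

−3.68 µV

Range = 0.79 − (0.12) = 0.67 V. LSB = 0.67 V / 2^15 ≈ 20.45 µV.
(0.19963652 − (0.12)) / LSB = 0.07963652 × 32768/0.67 = 3894.8201. Nearest integer: k = 3895.
V_code = 0.12 + (3895/32768) × 0.67 = 0.19964019775 V.
Error = V_in − V_code = 0.19963652 − (0.19964019775) = −3.68 µV.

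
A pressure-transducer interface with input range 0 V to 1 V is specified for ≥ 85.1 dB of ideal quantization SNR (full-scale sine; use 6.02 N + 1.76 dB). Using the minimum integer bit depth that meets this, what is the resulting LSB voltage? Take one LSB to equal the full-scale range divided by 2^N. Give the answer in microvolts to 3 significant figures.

Span = 1 V.
Required N = ⌈(85.1 − 1.76)/6.02⌉ = ⌈13.844⌉ = 14.
One LSB is 1 V / 16384 = 61.0 µV.

61.0 µV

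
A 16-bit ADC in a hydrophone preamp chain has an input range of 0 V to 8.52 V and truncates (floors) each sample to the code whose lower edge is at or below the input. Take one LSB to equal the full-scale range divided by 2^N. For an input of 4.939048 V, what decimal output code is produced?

37991

Full-scale range = 8.52 V. LSB = 8.52 V / 2^16 ≈ 130.0 µV.
code = ⌊(V_in − V_min)/LSB⌋ = ⌊(V_in − V_min) × 2^16 / range⌋
     = ⌊(4.939048 − (0)) × 65536 / 8.52⌋ = ⌊4.939048 × 65536/8.52⌋
     = ⌊37991.250⌋ = 37991.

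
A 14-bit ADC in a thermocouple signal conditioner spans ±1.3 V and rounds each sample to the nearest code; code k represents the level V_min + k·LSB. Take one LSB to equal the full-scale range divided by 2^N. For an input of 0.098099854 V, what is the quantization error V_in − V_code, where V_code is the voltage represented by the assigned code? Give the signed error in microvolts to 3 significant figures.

+28.6 µV

Full-scale range = 1.3 V − (-1.3 V) = 2.6 V. LSB = 2.6 V / 2^14 ≈ 158.7 µV.
(V_in − V_min)/LSB = (0.098099854 − (-1.3)) × 16384/2.6 = 8810.1800 → nearest code k = 8810.
V_code = V_min + k × range/2^14 = -1.3 + 8810 × 2.6/16384 = 0.098071289063 V.
Error = V_in − V_code = 0.098099854 − (0.098071289063) = +28.6 µV.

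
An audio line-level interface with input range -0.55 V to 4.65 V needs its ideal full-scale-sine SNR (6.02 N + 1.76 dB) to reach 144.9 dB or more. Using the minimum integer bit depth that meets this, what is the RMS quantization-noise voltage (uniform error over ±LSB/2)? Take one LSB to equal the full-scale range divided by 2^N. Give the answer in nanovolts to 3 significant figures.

89.5 nV

Range = 4.65 − (-0.55) = 5.2 V.
N ≥ (144.9 − 1.76)/6.02 = 23.777 → N_min = 24.
LSB = 5.2 V / 2^24 = 309.94 nV.
V_rms = LSB/√12 = 89.5 nV.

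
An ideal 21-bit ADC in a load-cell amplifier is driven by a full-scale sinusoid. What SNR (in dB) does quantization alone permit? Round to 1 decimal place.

128.2 dB

6.02(21) + 1.76 = 126.42 + 1.76 = 128.18 dB.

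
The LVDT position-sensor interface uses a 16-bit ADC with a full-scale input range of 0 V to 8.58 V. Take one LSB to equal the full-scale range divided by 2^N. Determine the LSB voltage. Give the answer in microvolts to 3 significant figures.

131 µV

V_FS = 8.58 V.
2^16 = 65536 levels.
LSB = 8.58 V / 2^16 = 131 µV.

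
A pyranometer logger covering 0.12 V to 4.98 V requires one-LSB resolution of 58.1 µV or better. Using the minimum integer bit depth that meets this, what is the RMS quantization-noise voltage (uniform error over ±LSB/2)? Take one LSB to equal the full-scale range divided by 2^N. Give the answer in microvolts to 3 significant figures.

10.7 µV

Span: 4.98 V − (0.12 V) = 4.86 V.
4.86 V / 58.1 µV = 83650. Since 2^16 = 65536 and 2^17 = 131072, N = 17.
LSB = 4.86 V / 2^17 = 37.079 µV.
RMS noise = LSB/√12 = 10.7 µV.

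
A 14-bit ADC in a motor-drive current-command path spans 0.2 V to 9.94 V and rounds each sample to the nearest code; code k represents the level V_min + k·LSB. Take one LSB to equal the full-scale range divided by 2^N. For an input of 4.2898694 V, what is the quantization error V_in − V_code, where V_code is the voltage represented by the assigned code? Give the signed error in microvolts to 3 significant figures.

Range = 9.94 − (0.2) = 9.74 V. LSB = 9.74 V / 2^14 ≈ 0.5945 mV.
(V_in − V_min)/LSB = (4.2898694 − (0.2)) × 16384/9.74 = 6879.7146 → nearest code k = 6880.
V_code = V_min + k × range/2^14 = 0.2 + 6880 × 9.74/16384 = 4.2900390625 V.
e = 4.2898694 − (4.2900390625) = −170 µV.

−170 µV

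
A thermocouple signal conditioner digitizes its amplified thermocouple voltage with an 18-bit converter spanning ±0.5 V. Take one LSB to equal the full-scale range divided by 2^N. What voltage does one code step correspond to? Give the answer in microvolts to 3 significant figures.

Range = 0.5 − (-0.5) = 1 V.
There are 2^18 = 262144 steps.
Step size = 1/262144 V = 3.81 µV.

3.81 µV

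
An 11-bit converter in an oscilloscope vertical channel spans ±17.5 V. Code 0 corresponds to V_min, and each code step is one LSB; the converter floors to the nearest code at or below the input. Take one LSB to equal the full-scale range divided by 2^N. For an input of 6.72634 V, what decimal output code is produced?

Span: 17.5 V − (-17.5 V) = 35 V. LSB = 35 V / 2^11 ≈ 17.09 mV.
code = ⌊(V_in − V_min)/LSB⌋ = ⌊(V_in − V_min) × 2^11 / range⌋
     = ⌊(6.72634 − (-17.5)) × 2048 / 35⌋ = ⌊24.22634 × 2048/35⌋
     = ⌊1417.587⌋ = 1417.

1417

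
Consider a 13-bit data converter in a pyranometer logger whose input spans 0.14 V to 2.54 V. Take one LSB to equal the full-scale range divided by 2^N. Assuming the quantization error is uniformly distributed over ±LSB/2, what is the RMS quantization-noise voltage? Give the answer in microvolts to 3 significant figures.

Full-scale range = 2.54 V − (0.14 V) = 2.4 V.
LSB = 2.4 V ÷ 2^13 = 2.4/8192 V = 292.97 µV.
RMS of a uniform error over width LSB is LSB/√12 = 84.6 µV.

84.6 µV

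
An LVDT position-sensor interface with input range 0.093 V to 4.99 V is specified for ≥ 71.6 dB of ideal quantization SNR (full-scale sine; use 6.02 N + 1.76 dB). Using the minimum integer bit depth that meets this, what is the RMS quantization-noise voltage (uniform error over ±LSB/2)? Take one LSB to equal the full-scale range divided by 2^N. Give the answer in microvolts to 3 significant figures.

The full-scale span is 4.99 − (0.093) = 4.897 V.
Solving 6.02 N ≥ 71.6 − 1.76: N ≥ 11.601. Round up → N = 12.
Step size = 4.897/4096 V = 1.1956 mV.
RMS noise = LSB/√12 = 345 µV.

345 µV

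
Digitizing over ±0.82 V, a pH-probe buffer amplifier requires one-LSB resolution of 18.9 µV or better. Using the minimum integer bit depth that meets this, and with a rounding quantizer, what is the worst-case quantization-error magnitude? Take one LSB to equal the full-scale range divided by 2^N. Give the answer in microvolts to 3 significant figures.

6.26 µV

Span: 0.82 V − (-0.82 V) = 1.64 V.
Required number of levels: 1.64/18.9 µV = 86772; smallest N with 2^N ≥ that is 17.
LSB = 1.64 V / 2^17 = 12.512 µV.
Max error for round-to-nearest is LSB/2 = 6.26 µV.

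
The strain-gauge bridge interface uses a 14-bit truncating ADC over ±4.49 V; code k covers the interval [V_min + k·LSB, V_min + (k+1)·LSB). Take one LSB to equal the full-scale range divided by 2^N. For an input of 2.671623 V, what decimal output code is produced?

13066

Full-scale range = 4.49 V − (-4.49 V) = 8.98 V. LSB = 8.98 V / 2^14 ≈ 0.5481 mV.
V_in − V_min = 2.671623 − (-4.49) = 7.161623 V.
Divide by LSB: 7.161623 × 16384/8.98 = 13066.3732.
Truncating gives code 13066.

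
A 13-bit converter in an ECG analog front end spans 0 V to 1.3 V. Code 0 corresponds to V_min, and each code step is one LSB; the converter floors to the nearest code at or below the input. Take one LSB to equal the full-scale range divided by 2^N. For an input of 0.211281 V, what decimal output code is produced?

1331

Full-scale range = 1.3 V. LSB = 1.3 V / 2^13 ≈ 158.7 µV.
(V_in − V_min) × 2^13/range = (0.211281 − (0)) × 8192/1.3 = 1331.395.
Floor → code = 1331.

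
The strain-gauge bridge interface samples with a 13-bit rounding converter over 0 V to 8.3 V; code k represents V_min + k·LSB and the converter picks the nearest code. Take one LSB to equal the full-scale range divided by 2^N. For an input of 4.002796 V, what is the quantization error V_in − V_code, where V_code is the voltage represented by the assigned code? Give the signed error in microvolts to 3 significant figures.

Full-scale range = 8.3 V. LSB = 8.3 V / 2^13 ≈ 1.013 mV.
(V_in − V_min)/LSB = (4.002796 − (0)) × 8192/8.3 = 3950.7114 → nearest code k = 3951.
Reconstructed level: 0 + 3951 × 8.3/8192 V = 4.003088379 V.
Error = V_in − V_code = 4.002796 − (4.003088379) = −292 µV.

−292 µV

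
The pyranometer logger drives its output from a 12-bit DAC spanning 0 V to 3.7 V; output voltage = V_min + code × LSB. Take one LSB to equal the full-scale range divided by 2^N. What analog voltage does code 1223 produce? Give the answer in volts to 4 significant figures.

1.105 V

Range is 3.7 V. LSB = 3.7 V / 2^12.
V_out = 0 + 1223 × (3.7/4096) V
      = 0 V + 1.10476 V = 1.10476 V.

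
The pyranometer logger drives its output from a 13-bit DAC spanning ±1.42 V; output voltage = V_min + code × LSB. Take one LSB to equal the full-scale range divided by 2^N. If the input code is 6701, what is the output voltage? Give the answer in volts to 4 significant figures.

0.9031 V

Span: 1.42 V − (-1.42 V) = 2.84 V. LSB = 2.84 V / 2^13.
V_out = -1.42 + 6701 × (2.84/8192) V
      = -1.42 V + 2.32310 V = 0.903101 V.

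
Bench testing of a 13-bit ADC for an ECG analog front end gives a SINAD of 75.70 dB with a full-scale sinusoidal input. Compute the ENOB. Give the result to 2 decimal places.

ENOB = (SINAD − 1.76) / 6.02 = (75.70 − 1.76) / 6.02 = 73.94 / 6.02 = 12.2824.

12.28 bits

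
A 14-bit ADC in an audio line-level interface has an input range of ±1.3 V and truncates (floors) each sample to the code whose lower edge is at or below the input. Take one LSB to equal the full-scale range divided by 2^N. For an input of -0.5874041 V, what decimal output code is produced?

The full-scale span is 1.3 − (-1.3) = 2.6 V. LSB = 2.6 V / 2^14 ≈ 158.7 µV.
V_in − V_min = -0.5874041 − (-1.3) = 0.7125959 V.
Divide by LSB: 0.7125959 × 16384/2.6 = 4490.4505.
Truncating gives code 4490.

4490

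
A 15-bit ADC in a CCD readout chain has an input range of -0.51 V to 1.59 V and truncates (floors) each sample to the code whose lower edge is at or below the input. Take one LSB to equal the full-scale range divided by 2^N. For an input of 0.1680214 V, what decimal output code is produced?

Range = 1.59 − (-0.51) = 2.1 V. LSB = 2.1 V / 2^15 ≈ 64.09 µV.
code = ⌊(V_in − V_min)/LSB⌋ = ⌊(V_in − V_min) × 2^15 / range⌋
     = ⌊(0.1680214 − (-0.51)) × 32768 / 2.1⌋ = ⌊0.6780214 × 32768/2.1⌋
     = ⌊10579.717⌋ = 10579.

10579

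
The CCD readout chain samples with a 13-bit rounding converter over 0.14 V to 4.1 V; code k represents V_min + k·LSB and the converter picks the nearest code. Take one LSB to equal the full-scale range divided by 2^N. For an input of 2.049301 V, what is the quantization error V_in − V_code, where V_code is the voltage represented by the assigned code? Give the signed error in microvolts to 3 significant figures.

−123 µV

Full-scale range = 4.1 V − (0.14 V) = 3.96 V. LSB = 3.96 V / 2^13 ≈ 483.4 µV.
(2.049301 − (0.14)) / LSB = 1.909301 × 8192/3.96 = 3949.7459. Nearest integer: k = 3950.
Reconstructed level: 0.14 + 3950 × 3.96/8192 V = 2.049423828 V.
V_in − V_code = 2.049301 − (2.049423828) = −123 µV.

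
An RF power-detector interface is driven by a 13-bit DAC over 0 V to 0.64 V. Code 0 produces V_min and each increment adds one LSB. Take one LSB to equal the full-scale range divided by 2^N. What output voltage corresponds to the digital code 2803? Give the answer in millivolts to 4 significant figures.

219.0 mV

Full-scale range = 0.64 V. LSB = 0.64 V / 2^13.
Output = V_min + (2803/8192) × range = 0 + 0.342163 × 0.64 V
      = 0 + 0.218984 = 0.218984 V.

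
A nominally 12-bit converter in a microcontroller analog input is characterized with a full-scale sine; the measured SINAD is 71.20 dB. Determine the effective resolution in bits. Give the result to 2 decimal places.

11.53 bits

Inverting SNR = 6.02 N + 1.76: N_eff = (71.20 − 1.76)/6.02 = 11.5349.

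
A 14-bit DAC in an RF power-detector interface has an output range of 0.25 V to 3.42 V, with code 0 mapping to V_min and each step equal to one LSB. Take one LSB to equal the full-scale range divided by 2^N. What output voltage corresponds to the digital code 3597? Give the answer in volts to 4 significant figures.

The full-scale span is 3.42 − (0.25) = 3.17 V. LSB = 3.17 V / 2^14.
V_out = V_min + code × LSB = 0.25 V + 3597 × 3.17 V / 16384
      = 0.25 V + 0.695953 V = 0.945953 V.

0.9460 V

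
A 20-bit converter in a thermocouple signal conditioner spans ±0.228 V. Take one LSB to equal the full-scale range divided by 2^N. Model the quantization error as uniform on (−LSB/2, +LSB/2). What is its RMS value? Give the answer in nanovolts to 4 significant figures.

125.5 nV

The full-scale span is 0.228 − (-0.228) = 0.456 V.
One LSB is 0.456 V / 1048576 = 434.875 nV.
For a uniform distribution on [−LSB/2, +LSB/2], V_rms = LSB/√12 = 434.875 nV/3.4641 = 125.5 nV.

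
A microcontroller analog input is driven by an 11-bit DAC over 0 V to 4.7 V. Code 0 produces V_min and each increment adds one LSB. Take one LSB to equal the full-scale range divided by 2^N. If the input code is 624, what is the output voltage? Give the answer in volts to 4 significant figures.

Full-scale range = 4.7 V. LSB = 4.7 V / 2^11.
V_out = V_min + code × LSB = 0 V + 624 × 4.7 V / 2048
      = 0 + 1.43203 = 1.43203 V.

1.432 V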